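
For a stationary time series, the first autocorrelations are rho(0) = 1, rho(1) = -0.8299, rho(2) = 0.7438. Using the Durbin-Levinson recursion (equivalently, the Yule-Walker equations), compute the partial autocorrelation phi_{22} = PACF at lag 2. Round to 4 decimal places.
\phi_{22} = 0.1769

The PACF at lag k is phi_{kk}, the last component of the solution
to the Yule-Walker system G_k phi = r_k where
  (G_k)_{ij} = rho(|i - j|), (r_k)_i = rho(i), i,j = 1..k.
Equivalently, Durbin-Levinson gives phi_{kk} iteratively:
  phi_{11} = rho(1)
  phi_{kk} = [rho(k) - sum_{j=1..k-1} phi_{k-1,j} rho(k-j)]
            / [1 - sum_{j=1..k-1} phi_{k-1,j} rho(j)],
  phi_{k,j} = phi_{k-1,j} - phi_{kk} phi_{k-1,k-j},  j = 1..k-1.
Step k = 1:
  phi_11 = rho(1) = -0.8299.
Step k = 2:
  phi_22 = [rho(2) - phi_11 rho(1)] / [1 - phi_11 rho(1)] = [0.7438 - (-0.8299)(-0.8299)] / [1 - (-0.8299)(-0.8299)]
         = 0.05506599 / 0.31126599 = 0.1769.
Therefore phi_{22} = 0.1769.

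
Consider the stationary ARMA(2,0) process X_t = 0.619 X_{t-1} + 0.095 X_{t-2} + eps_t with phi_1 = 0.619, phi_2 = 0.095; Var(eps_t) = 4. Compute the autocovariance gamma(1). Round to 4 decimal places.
\gamma(1) = 5.1878

Multiply the model equation by X_{t-k} and take expectations. With theta_0 = psi_0 = 1 and psi_j the MA(infinity) weights, this gives
  gamma(k) - sum_i phi_i gamma(k-i) = c_k,
  c_k = sigma^2 * sum_{j=k..q} theta_j psi_{j-k}   (c_k = 0 for k > q),
using gamma(-m) = gamma(m).
Pure AR (q = 0): c_0 = sigma^2 = 4, c_k = 0 for k >= 1.
Equations for k = 0, 1, 2 (AR order 2, c_2 = 0):
  (E0) gamma(0) = phi_1 gamma(1) + phi_2 gamma(2) + c_0
  (E1) gamma(1) = phi_1 gamma(0) + phi_2 gamma(1) + c_1
  (E2) gamma(2) = phi_1 gamma(1) + phi_2 gamma(0)
From (E1): gamma(1) = A gamma(0) + B with
  A = phi_1 / (1 - phi_2) = 0.619 / 0.905 = 0.683978,   B = c_1 / (1 - phi_2) = 0 / 0.905 = 0.
Insert (E2) into (E0): gamma(0) (1 - phi_2^2) = phi_1 (1 + phi_2) gamma(1) + c_0.
  phi_1 (1 + phi_2) = (0.619)(1.095) = 0.677805,   1 - phi_2^2 = 0.990975.
Replace gamma(1) by A gamma(0) + B and collect gamma(0):
  gamma(0) [0.990975 - (0.677805)(0.683978)] = c_0 = 4
  gamma(0) * 0.527371 = 4
  gamma(0) = 4 / 0.527371 = 7.584788.
  gamma(1) = A gamma(0) = (0.683978)(7.584788) = 5.187827.
Therefore gamma(1) = 5.1878 (to 4 decimal places).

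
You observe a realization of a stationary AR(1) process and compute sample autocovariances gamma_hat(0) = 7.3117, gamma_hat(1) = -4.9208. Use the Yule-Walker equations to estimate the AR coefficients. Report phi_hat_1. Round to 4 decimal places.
\hat\phi_{1} = -0.6730

The Yule-Walker equations for an AR(p) process read, in matrix form,
  Gamma_p phi = r_p,   with   (Gamma_p)_{ij} = gamma(|i - j|),
                       (r_p)_i = gamma(i),   i,j = 1..p.
Substitute the sample gammas (Toeplitz matrix and right-hand side of size 1):
  Gamma_p = [[7.3117]]
  r_p     = [-4.9208]
With p = 1 this is the single equation gamma(0) phi_1 = gamma(1):
  phi_hat_1 = gamma(1) / gamma(0) = -4.9208 / 7.3117 = -0.6730.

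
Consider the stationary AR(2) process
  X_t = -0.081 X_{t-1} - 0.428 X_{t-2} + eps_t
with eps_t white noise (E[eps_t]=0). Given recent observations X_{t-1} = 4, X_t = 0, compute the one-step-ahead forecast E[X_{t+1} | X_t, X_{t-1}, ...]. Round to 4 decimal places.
E[X_{t+1} \mid \mathcal F_t] = -1.7120

For an AR(p) model X_t = c + sum_i phi_i X_{t-i} + eps_t, the
one-step-ahead conditional mean is
  E[X_{t+1} | X_t, ...] = c + sum_i phi_i X_{t+1-i}.
Substitute known values:
  E[X_{t+1} | ...] = (-0.081) * (0) + (-0.428) * (4)
                   = -1.7120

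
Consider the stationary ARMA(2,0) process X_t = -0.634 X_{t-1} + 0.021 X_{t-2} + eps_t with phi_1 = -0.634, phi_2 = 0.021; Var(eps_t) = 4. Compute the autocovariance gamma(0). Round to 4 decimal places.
\gamma(0) = 6.8923

Multiply the model equation by X_{t-k} and take expectations. With theta_0 = psi_0 = 1 and psi_j the MA(infinity) weights, this gives
  gamma(k) - sum_i phi_i gamma(k-i) = c_k,
  c_k = sigma^2 * sum_{j=k..q} theta_j psi_{j-k}   (c_k = 0 for k > q),
using gamma(-m) = gamma(m).
Pure AR (q = 0): c_0 = sigma^2 = 4, c_k = 0 for k >= 1.
Equations for k = 0, 1, 2 (AR order 2, c_2 = 0):
  (E0) gamma(0) = phi_1 gamma(1) + phi_2 gamma(2) + c_0
  (E1) gamma(1) = phi_1 gamma(0) + phi_2 gamma(1) + c_1
  (E2) gamma(2) = phi_1 gamma(1) + phi_2 gamma(0)
From (E1): gamma(1) = A gamma(0) + B with
  A = phi_1 / (1 - phi_2) = -0.634 / 0.979 = -0.6476,   B = c_1 / (1 - phi_2) = 0 / 0.979 = 0.
Insert (E2) into (E0): gamma(0) (1 - phi_2^2) = phi_1 (1 + phi_2) gamma(1) + c_0.
  phi_1 (1 + phi_2) = (-0.634)(1.021) = -0.647314,   1 - phi_2^2 = 0.999559.
Replace gamma(1) by A gamma(0) + B and collect gamma(0):
  gamma(0) [0.999559 - (-0.647314)(-0.6476)] = c_0 = 4
  gamma(0) * 0.580359 = 4
  gamma(0) = 4 / 0.580359 = 6.892289.
Therefore gamma(0) = 6.8923 (to 4 decimal places).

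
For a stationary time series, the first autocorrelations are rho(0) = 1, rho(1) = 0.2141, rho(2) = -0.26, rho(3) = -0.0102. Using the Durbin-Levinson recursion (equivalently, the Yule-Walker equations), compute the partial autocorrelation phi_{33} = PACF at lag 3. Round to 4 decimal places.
\phi_{33} = 0.1541

The PACF at lag k is phi_{kk}, the last component of the solution
to the Yule-Walker system G_k phi = r_k where
  (G_k)_{ij} = rho(|i - j|), (r_k)_i = rho(i), i,j = 1..k.
Equivalently, Durbin-Levinson gives phi_{kk} iteratively:
  phi_{11} = rho(1)
  phi_{kk} = [rho(k) - sum_{j=1..k-1} phi_{k-1,j} rho(k-j)]
            / [1 - sum_{j=1..k-1} phi_{k-1,j} rho(j)],
  phi_{k,j} = phi_{k-1,j} - phi_{kk} phi_{k-1,k-j},  j = 1..k-1.
Step k = 1:
  phi_11 = rho(1) = 0.2141.
Step k = 2:
  phi_22 = [rho(2) - phi_11 rho(1)] / [1 - phi_11 rho(1)] = [-0.26 - (0.2141)(0.2141)] / [1 - (0.2141)(0.2141)]
         = -0.30583881 / 0.95416119 = -0.320532.
  Update: phi_21 = phi_11 - phi_22 phi_11 = 0.2141 - (-0.320532)(0.2141) = 0.282726.
Step k = 3:
  phi_33 = [rho(3) - phi_21 rho(2) - phi_22 rho(1)] / [1 - phi_21 rho(1) - phi_22 rho(2)]
    numerator   = -0.0102 - (0.282726)(-0.26) - (-0.320532)(0.2141) = 0.13193453
    denominator = 1 - (0.282726)(0.2141) - (-0.320532)(-0.26) = 0.85613019
  phi_33 = 0.13193453 / 0.85613019 = 0.1541.
Therefore phi_{33} = 0.1541.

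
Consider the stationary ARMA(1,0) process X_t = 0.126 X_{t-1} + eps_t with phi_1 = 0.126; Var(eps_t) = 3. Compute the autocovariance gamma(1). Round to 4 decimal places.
\gamma(1) = 0.3841

Multiply the model equation by X_{t-k} and take expectations. With theta_0 = psi_0 = 1 and psi_j the MA(infinity) weights, this gives
  gamma(k) - sum_i phi_i gamma(k-i) = c_k,
  c_k = sigma^2 * sum_{j=k..q} theta_j psi_{j-k}   (c_k = 0 for k > q),
using gamma(-m) = gamma(m).
Pure AR (q = 0): c_0 = sigma^2 = 3, c_k = 0 for k >= 1.
Equations for k = 0 and k = 1 (AR order 1):
  gamma(0) = phi_1 gamma(1) + c_0
  gamma(1) = phi_1 gamma(0) + c_1
Substituting the second into the first: gamma(0) (1 - phi_1^2) = c_0 + phi_1 c_1, so
  gamma(0) = c_0 / (1 - phi_1^2) = 3 / (1 - (0.126)^2) = 3 / 0.984124 = 3.048396.
  gamma(1) = phi_1 gamma(0) = (0.126)(3.048396) = 0.384098.
Therefore gamma(1) = 0.3841 (to 4 decimal places).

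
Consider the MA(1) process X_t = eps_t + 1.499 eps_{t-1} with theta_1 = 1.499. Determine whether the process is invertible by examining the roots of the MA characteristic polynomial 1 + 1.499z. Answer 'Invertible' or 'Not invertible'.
\text{Not invertible}

The MA(q) characteristic polynomial is P(z) = 1 + 1.499z.
Invertibility requires all roots to lie outside the unit circle, i.e. |z| > 1 for every root.
This is linear in z: 1 + (1.499) z = 0  =>  z = -1/(1.499) = -0.667111,  |z| = 0.667111.
Moduli of all roots: 0.6671.
All moduli strictly greater than 1? No.
Verdict: Not invertible.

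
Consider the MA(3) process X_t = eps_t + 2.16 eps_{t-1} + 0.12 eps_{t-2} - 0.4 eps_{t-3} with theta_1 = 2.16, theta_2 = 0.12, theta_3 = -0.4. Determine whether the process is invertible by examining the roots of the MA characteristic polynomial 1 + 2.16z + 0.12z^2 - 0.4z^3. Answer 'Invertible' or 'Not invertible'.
\text{Not invertible}

The MA(q) characteristic polynomial is P(z) = 1 + 2.16z + 0.12z^2 - 0.4z^3.
Invertibility requires all roots to lie outside the unit circle, i.e. |z| > 1 for every root.
Degree 3: look for a simple real root z0 first, then factor out (1 - z/z0) and solve the remaining quadratic.
Testing z0 = -0.5: P(-0.5) = 1 + (2.16)(-0.5) + (0.12)(-0.5)^2 + (-0.4)(-0.5)^3
  = 1 + (-1.08) + (0.03) + (0.05) = 0.  So z_0 = -0.5 is a root, |z_0| = 0.5.
Divide out the factor (1 + 2 z) = (1 - z/z0) (since 1/z0 = -2):
  P(z) = (1 + 2 z)(1 + (0.16) z + (-0.2) z^2)
  [check: z-coef 0.16 - (-2) = 2.16; z^2-coef -0.2 - (-2)(0.16) = 0.12; z^3-coef -(-2)(-0.2) = -0.4.]
Remaining roots from the quadratic factor 1 + (0.16) z + (-0.2) z^2:
  Set 1 + (0.16) z + (-0.2) z^2 = 0, i.e. a z^2 + b z + c = 0 with a = -0.2, b = 0.16, c = 1.
  Discriminant D = b^2 - 4ac = (0.16)^2 - 4*(-0.2)*1 = 0.0256 - (-0.8) = 0.8256.
  D >= 0, so the roots are real: z = (-b +/- sqrt(D)) / (2a) = (-0.16 +/- 0.908625) / (-0.4).
    z_1 = (-0.16 + 0.908625) / (-0.4) = -1.8716,   |z_1| = 1.8716.
    z_2 = (-0.16 - 0.908625) / (-0.4) = 2.6716,   |z_2| = 2.6716.
Moduli of all roots: 0.5000, 1.8716, 2.6716.
All moduli strictly greater than 1? No.
Verdict: Not invertible.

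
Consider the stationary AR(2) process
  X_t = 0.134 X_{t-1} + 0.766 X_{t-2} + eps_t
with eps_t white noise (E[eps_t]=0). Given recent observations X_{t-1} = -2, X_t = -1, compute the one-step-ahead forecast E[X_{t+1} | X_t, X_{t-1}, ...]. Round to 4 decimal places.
E[X_{t+1} \mid \mathcal F_t] = -1.6660

For an AR(p) model X_t = c + sum_i phi_i X_{t-i} + eps_t, the
one-step-ahead conditional mean is
  E[X_{t+1} | X_t, ...] = c + sum_i phi_i X_{t+1-i}.
Substitute known values:
  E[X_{t+1} | ...] = (0.134) * (-1) + (0.766) * (-2)
                   = -1.6660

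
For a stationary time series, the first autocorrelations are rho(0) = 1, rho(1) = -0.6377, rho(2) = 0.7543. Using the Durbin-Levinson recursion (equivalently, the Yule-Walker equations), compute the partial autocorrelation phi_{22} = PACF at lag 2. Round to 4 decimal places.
\phi_{22} = 0.5859

The PACF at lag k is phi_{kk}, the last component of the solution
to the Yule-Walker system G_k phi = r_k where
  (G_k)_{ij} = rho(|i - j|), (r_k)_i = rho(i), i,j = 1..k.
Equivalently, Durbin-Levinson gives phi_{kk} iteratively:
  phi_{11} = rho(1)
  phi_{kk} = [rho(k) - sum_{j=1..k-1} phi_{k-1,j} rho(k-j)]
            / [1 - sum_{j=1..k-1} phi_{k-1,j} rho(j)],
  phi_{k,j} = phi_{k-1,j} - phi_{kk} phi_{k-1,k-j},  j = 1..k-1.
Step k = 1:
  phi_11 = rho(1) = -0.6377.
Step k = 2:
  phi_22 = [rho(2) - phi_11 rho(1)] / [1 - phi_11 rho(1)] = [0.7543 - (-0.6377)(-0.6377)] / [1 - (-0.6377)(-0.6377)]
         = 0.34763871 / 0.59333871 = 0.5859.
Therefore phi_{22} = 0.5859.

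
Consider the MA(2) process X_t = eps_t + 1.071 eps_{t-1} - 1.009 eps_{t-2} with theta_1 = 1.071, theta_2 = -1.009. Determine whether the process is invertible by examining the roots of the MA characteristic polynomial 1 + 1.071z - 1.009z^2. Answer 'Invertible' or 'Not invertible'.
\text{Not invertible}

The MA(q) characteristic polynomial is P(z) = 1 + 1.071z - 1.009z^2.
Invertibility requires all roots to lie outside the unit circle, i.e. |z| > 1 for every root.
Set 1 + (1.071) z + (-1.009) z^2 = 0, i.e. a z^2 + b z + c = 0 with a = -1.009, b = 1.071, c = 1.
Discriminant D = b^2 - 4ac = (1.071)^2 - 4*(-1.009)*1 = 1.147041 - (-4.036) = 5.183041.
D >= 0, so the roots are real: z = (-b +/- sqrt(D)) / (2a) = (-1.071 +/- 2.276629) / (-2.018).
  z_1 = (-1.071 + 2.276629) / (-2.018) = -0.5974,   |z_1| = 0.5974.
  z_2 = (-1.071 - 2.276629) / (-2.018) = 1.6589,   |z_2| = 1.6589.
Moduli of all roots: 0.5974, 1.6589.
All moduli strictly greater than 1? No.
Verdict: Not invertible.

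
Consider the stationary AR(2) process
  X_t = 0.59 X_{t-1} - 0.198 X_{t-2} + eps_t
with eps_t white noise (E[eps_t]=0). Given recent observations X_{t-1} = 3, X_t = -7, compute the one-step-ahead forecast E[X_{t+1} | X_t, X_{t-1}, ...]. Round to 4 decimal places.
E[X_{t+1} \mid \mathcal F_t] = -4.7240

For an AR(p) model X_t = c + sum_i phi_i X_{t-i} + eps_t, the
one-step-ahead conditional mean is
  E[X_{t+1} | X_t, ...] = c + sum_i phi_i X_{t+1-i}.
Substitute known values:
  E[X_{t+1} | ...] = (0.59) * (-7) + (-0.198) * (3)
                   = -4.7240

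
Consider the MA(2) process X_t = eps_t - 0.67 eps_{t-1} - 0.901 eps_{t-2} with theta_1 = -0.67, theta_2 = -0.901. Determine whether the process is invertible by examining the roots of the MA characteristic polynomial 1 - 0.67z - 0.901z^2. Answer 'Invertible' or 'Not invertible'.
\text{Not invertible}

The MA(q) characteristic polynomial is P(z) = 1 - 0.67z - 0.901z^2.
Invertibility requires all roots to lie outside the unit circle, i.e. |z| > 1 for every root.
Set 1 + (-0.67) z + (-0.901) z^2 = 0, i.e. a z^2 + b z + c = 0 with a = -0.901, b = -0.67, c = 1.
Discriminant D = b^2 - 4ac = (-0.67)^2 - 4*(-0.901)*1 = 0.4489 - (-3.604) = 4.0529.
D >= 0, so the roots are real: z = (-b +/- sqrt(D)) / (2a) = (0.67 +/- 2.013182) / (-1.802).
  z_1 = (0.67 + 2.013182) / (-1.802) = -1.489,   |z_1| = 1.489.
  z_2 = (0.67 - 2.013182) / (-1.802) = 0.7454,   |z_2| = 0.7454.
Moduli of all roots: 1.4890, 0.7454.
All moduli strictly greater than 1? No.
Verdict: Not invertible.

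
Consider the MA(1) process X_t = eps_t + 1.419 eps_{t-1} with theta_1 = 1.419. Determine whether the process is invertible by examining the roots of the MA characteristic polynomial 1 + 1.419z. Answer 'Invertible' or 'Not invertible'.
\text{Not invertible}

The MA(q) characteristic polynomial is P(z) = 1 + 1.419z.
Invertibility requires all roots to lie outside the unit circle, i.e. |z| > 1 for every root.
This is linear in z: 1 + (1.419) z = 0  =>  z = -1/(1.419) = -0.704722,  |z| = 0.704722.
Moduli of all roots: 0.7047.
All moduli strictly greater than 1? No.
Verdict: Not invertible.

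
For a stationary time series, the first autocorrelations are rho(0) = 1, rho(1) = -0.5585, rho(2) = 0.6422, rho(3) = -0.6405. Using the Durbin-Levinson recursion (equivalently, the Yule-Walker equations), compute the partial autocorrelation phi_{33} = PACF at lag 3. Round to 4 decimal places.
\phi_{33} = -0.3511

The PACF at lag k is phi_{kk}, the last component of the solution
to the Yule-Walker system G_k phi = r_k where
  (G_k)_{ij} = rho(|i - j|), (r_k)_i = rho(i), i,j = 1..k.
Equivalently, Durbin-Levinson gives phi_{kk} iteratively:
  phi_{11} = rho(1)
  phi_{kk} = [rho(k) - sum_{j=1..k-1} phi_{k-1,j} rho(k-j)]
            / [1 - sum_{j=1..k-1} phi_{k-1,j} rho(j)],
  phi_{k,j} = phi_{k-1,j} - phi_{kk} phi_{k-1,k-j},  j = 1..k-1.
Step k = 1:
  phi_11 = rho(1) = -0.5585.
Step k = 2:
  phi_22 = [rho(2) - phi_11 rho(1)] / [1 - phi_11 rho(1)] = [0.6422 - (-0.5585)(-0.5585)] / [1 - (-0.5585)(-0.5585)]
         = 0.33027775 / 0.68807775 = 0.480001.
  Update: phi_21 = phi_11 - phi_22 phi_11 = -0.5585 - (0.480001)(-0.5585) = -0.29042.
Step k = 3:
  phi_33 = [rho(3) - phi_21 rho(2) - phi_22 rho(1)] / [1 - phi_21 rho(1) - phi_22 rho(2)]
    numerator   = -0.6405 - (-0.29042)(0.6422) - (0.480001)(-0.5585) = -0.18591215
    denominator = 1 - (-0.29042)(-0.5585) - (0.480001)(0.6422) = 0.52954422
  phi_33 = -0.18591215 / 0.52954422 = -0.3511.
Therefore phi_{33} = -0.3511.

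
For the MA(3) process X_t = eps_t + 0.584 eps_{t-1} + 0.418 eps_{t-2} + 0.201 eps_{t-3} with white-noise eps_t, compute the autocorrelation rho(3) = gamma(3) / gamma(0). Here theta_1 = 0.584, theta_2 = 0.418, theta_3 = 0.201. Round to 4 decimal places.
\rho(3) = 0.1292

For an MA(q) process with theta_0 = 1, the autocovariance is
  gamma(k) = sigma^2 * sum_{i=0..q-k} theta_i * theta_{i+k},
and rho(k) = gamma(k) / gamma(0). Sigma^2 cancels.
  numerator   = (1)*(0.201) = 0.201.
  denominator = (1)^2 + (0.584)^2 + (0.418)^2 + (0.201)^2 = 1.556181.
  rho(3) = 0.201 / 1.556181 = 0.1292.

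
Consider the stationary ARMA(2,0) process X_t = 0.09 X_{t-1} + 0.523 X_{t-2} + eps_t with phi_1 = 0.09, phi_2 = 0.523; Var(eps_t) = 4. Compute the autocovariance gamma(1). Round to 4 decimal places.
\gamma(1) = 1.0772

Multiply the model equation by X_{t-k} and take expectations. With theta_0 = psi_0 = 1 and psi_j the MA(infinity) weights, this gives
  gamma(k) - sum_i phi_i gamma(k-i) = c_k,
  c_k = sigma^2 * sum_{j=k..q} theta_j psi_{j-k}   (c_k = 0 for k > q),
using gamma(-m) = gamma(m).
Pure AR (q = 0): c_0 = sigma^2 = 4, c_k = 0 for k >= 1.
Equations for k = 0, 1, 2 (AR order 2, c_2 = 0):
  (E0) gamma(0) = phi_1 gamma(1) + phi_2 gamma(2) + c_0
  (E1) gamma(1) = phi_1 gamma(0) + phi_2 gamma(1) + c_1
  (E2) gamma(2) = phi_1 gamma(1) + phi_2 gamma(0)
From (E1): gamma(1) = A gamma(0) + B with
  A = phi_1 / (1 - phi_2) = 0.09 / 0.477 = 0.188679,   B = c_1 / (1 - phi_2) = 0 / 0.477 = 0.
Insert (E2) into (E0): gamma(0) (1 - phi_2^2) = phi_1 (1 + phi_2) gamma(1) + c_0.
  phi_1 (1 + phi_2) = (0.09)(1.523) = 0.13707,   1 - phi_2^2 = 0.726471.
Replace gamma(1) by A gamma(0) + B and collect gamma(0):
  gamma(0) [0.726471 - (0.13707)(0.188679)] = c_0 = 4
  gamma(0) * 0.700609 = 4
  gamma(0) = 4 / 0.700609 = 5.709321.
  gamma(1) = A gamma(0) = (0.188679)(5.709321) = 1.07723.
Therefore gamma(1) = 1.0772 (to 4 decimal places).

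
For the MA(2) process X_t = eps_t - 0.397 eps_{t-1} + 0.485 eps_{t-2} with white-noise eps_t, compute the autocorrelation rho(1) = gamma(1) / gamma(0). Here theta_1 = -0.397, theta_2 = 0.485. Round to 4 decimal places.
\rho(1) = -0.4233

For an MA(q) process with theta_0 = 1, the autocovariance is
  gamma(k) = sigma^2 * sum_{i=0..q-k} theta_i * theta_{i+k},
and rho(k) = gamma(k) / gamma(0). Sigma^2 cancels.
  numerator   = (1)*(-0.397) + (-0.397)*(0.485) = -0.589545.
  denominator = (1)^2 + (-0.397)^2 + (0.485)^2 = 1.392834.
  rho(1) = -0.589545 / 1.392834 = -0.4233.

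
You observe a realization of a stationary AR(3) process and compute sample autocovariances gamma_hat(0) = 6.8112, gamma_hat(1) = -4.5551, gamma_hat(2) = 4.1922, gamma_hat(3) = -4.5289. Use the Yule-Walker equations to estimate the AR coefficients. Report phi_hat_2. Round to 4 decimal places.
\hat\phi_{2} = 0.1420

The Yule-Walker equations for an AR(p) process read, in matrix form,
  Gamma_p phi = r_p,   with   (Gamma_p)_{ij} = gamma(|i - j|),
                       (r_p)_i = gamma(i),   i,j = 1..p.
Substitute the sample gammas (Toeplitz matrix and right-hand side of size 3):
  Gamma_p = [[6.8112, -4.5551, 4.1922], [-4.5551, 6.8112, -4.5551], [4.1922, -4.5551, 6.8112]]
  r_p     = [-4.5551, 4.1922, -4.5289]
Written out (R1..R3):
  (R1) 6.8112 phi_1 - 4.5551 phi_2 + 4.1922 phi_3 = -4.5551
  (R2) -4.5551 phi_1 + 6.8112 phi_2 - 4.5551 phi_3 = 4.1922
  (R3) 4.1922 phi_1 - 4.5551 phi_2 + 6.8112 phi_3 = -4.5289
Gaussian elimination:
  R2 <- R2 - (-4.5551/6.8112) R1 = R2 - (-0.668766) R1:  3.764903 phi_2 - 1.751499 phi_3 = 1.145903
  R3 <- R3 - (4.1922/6.8112) R1 = R3 - (0.615486) R1:  -1.751499 phi_2 + 4.230959 phi_3 = -1.725299
  R3 <- R3 - (-1.751499/3.764903) R2 = R3 - (-0.465217) R2:  3.416131 phi_3 = -1.192204
Back-substitution:
  phi_hat_3 = -1.192204 / 3.416131 = -0.348993
  phi_hat_2 = (1.145903 - (-1.751499)(-0.348993)) / 3.764903 = 0.142007
  phi_hat_1 = (-4.5551 - (-4.5551)(0.142007) - (4.1922)(-0.348993)) / 6.8112 = -0.358996
So phi_hat = [-0.3590, 0.1420, -0.3490].
Therefore phi_hat_2 = 0.1420.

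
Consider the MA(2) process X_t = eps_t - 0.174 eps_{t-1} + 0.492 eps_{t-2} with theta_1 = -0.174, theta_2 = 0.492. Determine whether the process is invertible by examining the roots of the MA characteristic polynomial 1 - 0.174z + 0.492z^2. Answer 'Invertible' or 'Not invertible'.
\text{Invertible}

The MA(q) characteristic polynomial is P(z) = 1 - 0.174z + 0.492z^2.
Invertibility requires all roots to lie outside the unit circle, i.e. |z| > 1 for every root.
Set 1 + (-0.174) z + (0.492) z^2 = 0, i.e. a z^2 + b z + c = 0 with a = 0.492, b = -0.174, c = 1.
Discriminant D = b^2 - 4ac = (-0.174)^2 - 4*(0.492)*1 = 0.030276 - (1.968) = -1.937724.
D < 0, so the roots are the complex-conjugate pair z = (-b +/- i sqrt(-D)) / (2a) = 0.1768 +/- 1.4147i.
For a conjugate pair |z|^2 = z * conj(z) = (product of roots) = c/a = 1/(0.492) = 2.03252, so |z| = sqrt(2.03252) = 1.4257 for both roots.
Moduli of all roots: 1.4257, 1.4257.
All moduli strictly greater than 1? Yes.
Verdict: Invertible.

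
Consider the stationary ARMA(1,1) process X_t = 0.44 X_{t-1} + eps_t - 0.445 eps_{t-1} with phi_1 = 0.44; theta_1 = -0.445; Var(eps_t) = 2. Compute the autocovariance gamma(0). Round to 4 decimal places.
\gamma(0) = 2.0001

Multiply the model equation by X_{t-k} and take expectations. With theta_0 = psi_0 = 1 and psi_j the MA(infinity) weights, this gives
  gamma(k) - sum_i phi_i gamma(k-i) = c_k,
  c_k = sigma^2 * sum_{j=k..q} theta_j psi_{j-k}   (c_k = 0 for k > q),
using gamma(-m) = gamma(m).
psi-weights needed (psi_j = theta_j + sum_i phi_i psi_{j-i}):
  psi_1 = theta_1 + phi_1 = -0.445 + (0.44) = -0.005
Right-hand sides:
  c_0 = sigma^2 (1 + theta_1 psi_1) = 2 * (1 + (-0.445)(-0.005)) = 2 * 1.002225 = 2.00445
  c_1 = sigma^2 theta_1 = 2 * (-0.445) = -0.89
  c_2 = 0
Equations for k = 0 and k = 1 (AR order 1):
  gamma(0) = phi_1 gamma(1) + c_0
  gamma(1) = phi_1 gamma(0) + c_1
Substituting the second into the first: gamma(0) (1 - phi_1^2) = c_0 + phi_1 c_1, so
  gamma(0) = (c_0 + phi_1 c_1) / (1 - phi_1^2) = (2.00445 + (0.44)(-0.89)) / (1 - (0.44)^2) = 1.61285 / 0.8064 = 2.000062.
Therefore gamma(0) = 2.0001 (to 4 decimal places).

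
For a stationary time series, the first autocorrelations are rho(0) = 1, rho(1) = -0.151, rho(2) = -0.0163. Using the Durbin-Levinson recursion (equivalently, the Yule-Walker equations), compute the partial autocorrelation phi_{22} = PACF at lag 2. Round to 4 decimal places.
\phi_{22} = -0.0400

The PACF at lag k is phi_{kk}, the last component of the solution
to the Yule-Walker system G_k phi = r_k where
  (G_k)_{ij} = rho(|i - j|), (r_k)_i = rho(i), i,j = 1..k.
Equivalently, Durbin-Levinson gives phi_{kk} iteratively:
  phi_{11} = rho(1)
  phi_{kk} = [rho(k) - sum_{j=1..k-1} phi_{k-1,j} rho(k-j)]
            / [1 - sum_{j=1..k-1} phi_{k-1,j} rho(j)],
  phi_{k,j} = phi_{k-1,j} - phi_{kk} phi_{k-1,k-j},  j = 1..k-1.
Step k = 1:
  phi_11 = rho(1) = -0.151.
Step k = 2:
  phi_22 = [rho(2) - phi_11 rho(1)] / [1 - phi_11 rho(1)] = [-0.0163 - (-0.151)(-0.151)] / [1 - (-0.151)(-0.151)]
         = -0.039101 / 0.977199 = -0.04.
Therefore phi_{22} = -0.0400.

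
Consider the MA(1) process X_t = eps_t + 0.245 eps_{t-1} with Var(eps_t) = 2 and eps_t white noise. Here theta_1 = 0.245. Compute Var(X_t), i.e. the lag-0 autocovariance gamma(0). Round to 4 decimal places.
\gamma(0) = 2.1201

For an MA(q) process X_t = eps_t + sum_i theta_i eps_{t-i} with
Var(eps_t) = sigma^2, the variance is
  gamma(0) = sigma^2 * (1 + sum_i theta_i^2).
  sum_i theta_i^2 = (0.245)^2 = 0.060025.
  gamma(0) = 2 * (1 + 0.060025) = 2 * 1.060025 = 2.12005, which rounds to 2.1201.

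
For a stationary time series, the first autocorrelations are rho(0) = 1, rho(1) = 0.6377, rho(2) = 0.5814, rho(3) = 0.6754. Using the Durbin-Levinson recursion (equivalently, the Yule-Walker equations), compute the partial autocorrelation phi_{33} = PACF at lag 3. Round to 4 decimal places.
\phi_{33} = 0.4171

The PACF at lag k is phi_{kk}, the last component of the solution
to the Yule-Walker system G_k phi = r_k where
  (G_k)_{ij} = rho(|i - j|), (r_k)_i = rho(i), i,j = 1..k.
Equivalently, Durbin-Levinson gives phi_{kk} iteratively:
  phi_{11} = rho(1)
  phi_{kk} = [rho(k) - sum_{j=1..k-1} phi_{k-1,j} rho(k-j)]
            / [1 - sum_{j=1..k-1} phi_{k-1,j} rho(j)],
  phi_{k,j} = phi_{k-1,j} - phi_{kk} phi_{k-1,k-j},  j = 1..k-1.
Step k = 1:
  phi_11 = rho(1) = 0.6377.
Step k = 2:
  phi_22 = [rho(2) - phi_11 rho(1)] / [1 - phi_11 rho(1)] = [0.5814 - (0.6377)(0.6377)] / [1 - (0.6377)(0.6377)]
         = 0.17473871 / 0.59333871 = 0.294501.
  Update: phi_21 = phi_11 - phi_22 phi_11 = 0.6377 - (0.294501)(0.6377) = 0.449897.
Step k = 3:
  phi_33 = [rho(3) - phi_21 rho(2) - phi_22 rho(1)] / [1 - phi_21 rho(1) - phi_22 rho(2)]
    numerator   = 0.6754 - (0.449897)(0.5814) - (0.294501)(0.6377) = 0.22602682
    denominator = 1 - (0.449897)(0.6377) - (0.294501)(0.5814) = 0.54187802
  phi_33 = 0.22602682 / 0.54187802 = 0.4171.
Therefore phi_{33} = 0.4171.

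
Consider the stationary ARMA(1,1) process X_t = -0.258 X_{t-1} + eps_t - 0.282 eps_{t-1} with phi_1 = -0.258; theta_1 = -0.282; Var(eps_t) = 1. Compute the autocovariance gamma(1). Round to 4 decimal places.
\gamma(1) = -0.6206

Multiply the model equation by X_{t-k} and take expectations. With theta_0 = psi_0 = 1 and psi_j the MA(infinity) weights, this gives
  gamma(k) - sum_i phi_i gamma(k-i) = c_k,
  c_k = sigma^2 * sum_{j=k..q} theta_j psi_{j-k}   (c_k = 0 for k > q),
using gamma(-m) = gamma(m).
psi-weights needed (psi_j = theta_j + sum_i phi_i psi_{j-i}):
  psi_1 = theta_1 + phi_1 = -0.282 + (-0.258) = -0.54
Right-hand sides:
  c_0 = sigma^2 (1 + theta_1 psi_1) = 1 * (1 + (-0.282)(-0.54)) = 1 * 1.15228 = 1.15228
  c_1 = sigma^2 theta_1 = 1 * (-0.282) = -0.282
  c_2 = 0
Equations for k = 0 and k = 1 (AR order 1):
  gamma(0) = phi_1 gamma(1) + c_0
  gamma(1) = phi_1 gamma(0) + c_1
Substituting the second into the first: gamma(0) (1 - phi_1^2) = c_0 + phi_1 c_1, so
  gamma(0) = (c_0 + phi_1 c_1) / (1 - phi_1^2) = (1.15228 + (-0.258)(-0.282)) / (1 - (-0.258)^2) = 1.225036 / 0.933436 = 1.312394.
  gamma(1) = phi_1 gamma(0) + c_1 = (-0.258)(1.312394) + (-0.282) = -0.620598.
Therefore gamma(1) = -0.6206 (to 4 decimal places).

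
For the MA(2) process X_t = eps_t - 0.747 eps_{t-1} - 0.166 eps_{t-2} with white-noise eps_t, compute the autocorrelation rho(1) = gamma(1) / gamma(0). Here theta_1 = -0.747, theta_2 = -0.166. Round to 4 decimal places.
\rho(1) = -0.3929

For an MA(q) process with theta_0 = 1, the autocovariance is
  gamma(k) = sigma^2 * sum_{i=0..q-k} theta_i * theta_{i+k},
and rho(k) = gamma(k) / gamma(0). Sigma^2 cancels.
  numerator   = (1)*(-0.747) + (-0.747)*(-0.166) = -0.622998.
  denominator = (1)^2 + (-0.747)^2 + (-0.166)^2 = 1.585565.
  rho(1) = -0.622998 / 1.585565 = -0.3929.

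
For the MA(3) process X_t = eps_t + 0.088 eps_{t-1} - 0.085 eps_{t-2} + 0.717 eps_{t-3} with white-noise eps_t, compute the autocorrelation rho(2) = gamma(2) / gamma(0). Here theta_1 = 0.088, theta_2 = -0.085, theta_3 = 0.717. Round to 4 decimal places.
\rho(2) = -0.0143

For an MA(q) process with theta_0 = 1, the autocovariance is
  gamma(k) = sigma^2 * sum_{i=0..q-k} theta_i * theta_{i+k},
and rho(k) = gamma(k) / gamma(0). Sigma^2 cancels.
  numerator   = (1)*(-0.085) + (0.088)*(0.717) = -0.021904.
  denominator = (1)^2 + (0.088)^2 + (-0.085)^2 + (0.717)^2 = 1.529058.
  rho(2) = -0.021904 / 1.529058 = -0.0143.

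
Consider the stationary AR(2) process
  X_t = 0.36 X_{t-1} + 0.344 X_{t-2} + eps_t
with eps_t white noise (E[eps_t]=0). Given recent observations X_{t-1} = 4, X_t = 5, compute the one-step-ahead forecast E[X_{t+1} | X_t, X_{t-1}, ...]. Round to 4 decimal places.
E[X_{t+1} \mid \mathcal F_t] = 3.1760

For an AR(p) model X_t = c + sum_i phi_i X_{t-i} + eps_t, the
one-step-ahead conditional mean is
  E[X_{t+1} | X_t, ...] = c + sum_i phi_i X_{t+1-i}.
Substitute known values:
  E[X_{t+1} | ...] = (0.36) * (5) + (0.344) * (4)
                   = 3.1760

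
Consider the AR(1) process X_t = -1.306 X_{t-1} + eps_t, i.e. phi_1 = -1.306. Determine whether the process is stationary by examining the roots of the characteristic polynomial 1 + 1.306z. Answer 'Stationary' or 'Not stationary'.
\text{Not stationary}

The AR(p) characteristic polynomial is P(z) = 1 + 1.306z.
Stationarity requires all roots to lie outside the unit circle, i.e. |z| > 1 for every root.
This is linear in z: 1 + (1.306) z = 0  =>  z = -1/(1.306) = -0.765697,  |z| = 0.765697.
Moduli of all roots: 0.7657.
All moduli strictly greater than 1? No.
Verdict: Not stationary.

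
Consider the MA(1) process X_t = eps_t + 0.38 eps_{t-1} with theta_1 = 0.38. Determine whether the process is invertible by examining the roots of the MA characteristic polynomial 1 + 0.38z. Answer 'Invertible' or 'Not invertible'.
\text{Invertible}

The MA(q) characteristic polynomial is P(z) = 1 + 0.38z.
Invertibility requires all roots to lie outside the unit circle, i.e. |z| > 1 for every root.
This is linear in z: 1 + (0.38) z = 0  =>  z = -1/(0.38) = -2.631579,  |z| = 2.631579.
Moduli of all roots: 2.6316.
All moduli strictly greater than 1? Yes.
Verdict: Invertible.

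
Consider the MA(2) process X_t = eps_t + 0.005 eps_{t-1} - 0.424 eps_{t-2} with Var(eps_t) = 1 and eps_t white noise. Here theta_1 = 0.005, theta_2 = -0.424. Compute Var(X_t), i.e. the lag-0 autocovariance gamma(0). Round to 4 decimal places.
\gamma(0) = 1.1798

For an MA(q) process X_t = eps_t + sum_i theta_i eps_{t-i} with
Var(eps_t) = sigma^2, the variance is
  gamma(0) = sigma^2 * (1 + sum_i theta_i^2).
  sum_i theta_i^2 = (0.005)^2 + (-0.424)^2 = 0.000025 + 0.179776 = 0.179801.
  gamma(0) = 1 * (1 + 0.179801) = 1 * 1.179801 = 1.179801, which rounds to 1.1798.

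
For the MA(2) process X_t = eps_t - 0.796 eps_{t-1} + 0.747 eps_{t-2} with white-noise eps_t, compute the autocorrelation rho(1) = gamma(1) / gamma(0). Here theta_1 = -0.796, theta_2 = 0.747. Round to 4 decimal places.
\rho(1) = -0.6345

For an MA(q) process with theta_0 = 1, the autocovariance is
  gamma(k) = sigma^2 * sum_{i=0..q-k} theta_i * theta_{i+k},
and rho(k) = gamma(k) / gamma(0). Sigma^2 cancels.
  numerator   = (1)*(-0.796) + (-0.796)*(0.747) = -1.390612.
  denominator = (1)^2 + (-0.796)^2 + (0.747)^2 = 2.191625.
  rho(1) = -1.390612 / 2.191625 = -0.6345.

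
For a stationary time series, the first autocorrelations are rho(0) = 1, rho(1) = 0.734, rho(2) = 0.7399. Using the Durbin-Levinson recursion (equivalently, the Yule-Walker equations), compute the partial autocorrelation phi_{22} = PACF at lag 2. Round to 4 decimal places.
\phi_{22} = 0.4361

The PACF at lag k is phi_{kk}, the last component of the solution
to the Yule-Walker system G_k phi = r_k where
  (G_k)_{ij} = rho(|i - j|), (r_k)_i = rho(i), i,j = 1..k.
Equivalently, Durbin-Levinson gives phi_{kk} iteratively:
  phi_{11} = rho(1)
  phi_{kk} = [rho(k) - sum_{j=1..k-1} phi_{k-1,j} rho(k-j)]
            / [1 - sum_{j=1..k-1} phi_{k-1,j} rho(j)],
  phi_{k,j} = phi_{k-1,j} - phi_{kk} phi_{k-1,k-j},  j = 1..k-1.
Step k = 1:
  phi_11 = rho(1) = 0.734.
Step k = 2:
  phi_22 = [rho(2) - phi_11 rho(1)] / [1 - phi_11 rho(1)] = [0.7399 - (0.734)(0.734)] / [1 - (0.734)(0.734)]
         = 0.201144 / 0.461244 = 0.4361.
Therefore phi_{22} = 0.4361.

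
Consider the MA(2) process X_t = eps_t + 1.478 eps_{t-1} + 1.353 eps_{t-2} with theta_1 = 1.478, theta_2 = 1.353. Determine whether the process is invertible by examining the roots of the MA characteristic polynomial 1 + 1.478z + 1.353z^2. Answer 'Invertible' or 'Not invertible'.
\text{Not invertible}

The MA(q) characteristic polynomial is P(z) = 1 + 1.478z + 1.353z^2.
Invertibility requires all roots to lie outside the unit circle, i.e. |z| > 1 for every root.
Set 1 + (1.478) z + (1.353) z^2 = 0, i.e. a z^2 + b z + c = 0 with a = 1.353, b = 1.478, c = 1.
Discriminant D = b^2 - 4ac = (1.478)^2 - 4*(1.353)*1 = 2.184484 - (5.412) = -3.227516.
D < 0, so the roots are the complex-conjugate pair z = (-b +/- i sqrt(-D)) / (2a) = -0.5462 +/- 0.6639i.
For a conjugate pair |z|^2 = z * conj(z) = (product of roots) = c/a = 1/(1.353) = 0.739098, so |z| = sqrt(0.739098) = 0.8597 for both roots.
Moduli of all roots: 0.8597, 0.8597.
All moduli strictly greater than 1? No.
Verdict: Not invertible.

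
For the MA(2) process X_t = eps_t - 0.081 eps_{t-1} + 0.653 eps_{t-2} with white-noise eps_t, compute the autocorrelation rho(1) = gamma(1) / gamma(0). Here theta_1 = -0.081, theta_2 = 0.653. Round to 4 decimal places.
\rho(1) = -0.0934

For an MA(q) process with theta_0 = 1, the autocovariance is
  gamma(k) = sigma^2 * sum_{i=0..q-k} theta_i * theta_{i+k},
and rho(k) = gamma(k) / gamma(0). Sigma^2 cancels.
  numerator   = (1)*(-0.081) + (-0.081)*(0.653) = -0.133893.
  denominator = (1)^2 + (-0.081)^2 + (0.653)^2 = 1.43297.
  rho(1) = -0.133893 / 1.43297 = -0.0934.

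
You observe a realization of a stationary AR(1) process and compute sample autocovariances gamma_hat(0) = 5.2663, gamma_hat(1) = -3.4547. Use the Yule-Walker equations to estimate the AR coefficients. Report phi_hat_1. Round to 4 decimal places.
\hat\phi_{1} = -0.6560

The Yule-Walker equations for an AR(p) process read, in matrix form,
  Gamma_p phi = r_p,   with   (Gamma_p)_{ij} = gamma(|i - j|),
                       (r_p)_i = gamma(i),   i,j = 1..p.
Substitute the sample gammas (Toeplitz matrix and right-hand side of size 1):
  Gamma_p = [[5.2663]]
  r_p     = [-3.4547]
With p = 1 this is the single equation gamma(0) phi_1 = gamma(1):
  phi_hat_1 = gamma(1) / gamma(0) = -3.4547 / 5.2663 = -0.6560.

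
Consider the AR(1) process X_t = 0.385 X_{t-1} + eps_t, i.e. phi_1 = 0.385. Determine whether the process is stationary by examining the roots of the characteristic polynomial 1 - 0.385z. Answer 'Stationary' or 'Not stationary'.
\text{Stationary}

The AR(p) characteristic polynomial is P(z) = 1 - 0.385z.
Stationarity requires all roots to lie outside the unit circle, i.e. |z| > 1 for every root.
This is linear in z: 1 + (-0.385) z = 0  =>  z = -1/(-0.385) = 2.597403,  |z| = 2.597403.
Moduli of all roots: 2.5974.
All moduli strictly greater than 1? Yes.
Verdict: Stationary.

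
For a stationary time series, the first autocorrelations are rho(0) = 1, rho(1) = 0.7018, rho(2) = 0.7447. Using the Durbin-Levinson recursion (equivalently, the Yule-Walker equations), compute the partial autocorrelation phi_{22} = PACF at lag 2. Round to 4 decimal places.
\phi_{22} = 0.4969

The PACF at lag k is phi_{kk}, the last component of the solution
to the Yule-Walker system G_k phi = r_k where
  (G_k)_{ij} = rho(|i - j|), (r_k)_i = rho(i), i,j = 1..k.
Equivalently, Durbin-Levinson gives phi_{kk} iteratively:
  phi_{11} = rho(1)
  phi_{kk} = [rho(k) - sum_{j=1..k-1} phi_{k-1,j} rho(k-j)]
            / [1 - sum_{j=1..k-1} phi_{k-1,j} rho(j)],
  phi_{k,j} = phi_{k-1,j} - phi_{kk} phi_{k-1,k-j},  j = 1..k-1.
Step k = 1:
  phi_11 = rho(1) = 0.7018.
Step k = 2:
  phi_22 = [rho(2) - phi_11 rho(1)] / [1 - phi_11 rho(1)] = [0.7447 - (0.7018)(0.7018)] / [1 - (0.7018)(0.7018)]
         = 0.25217676 / 0.50747676 = 0.4969.
Therefore phi_{22} = 0.4969.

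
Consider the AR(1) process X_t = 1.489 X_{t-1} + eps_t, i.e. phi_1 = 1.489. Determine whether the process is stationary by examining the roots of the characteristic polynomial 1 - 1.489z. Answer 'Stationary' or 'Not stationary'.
\text{Not stationary}

The AR(p) characteristic polynomial is P(z) = 1 - 1.489z.
Stationarity requires all roots to lie outside the unit circle, i.e. |z| > 1 for every root.
This is linear in z: 1 + (-1.489) z = 0  =>  z = -1/(-1.489) = 0.671592,  |z| = 0.671592.
Moduli of all roots: 0.6716.
All moduli strictly greater than 1? No.
Verdict: Not stationary.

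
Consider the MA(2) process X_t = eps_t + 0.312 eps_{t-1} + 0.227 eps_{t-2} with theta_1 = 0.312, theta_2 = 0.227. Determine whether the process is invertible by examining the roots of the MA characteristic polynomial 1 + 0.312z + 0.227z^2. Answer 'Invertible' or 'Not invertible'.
\text{Invertible}

The MA(q) characteristic polynomial is P(z) = 1 + 0.312z + 0.227z^2.
Invertibility requires all roots to lie outside the unit circle, i.e. |z| > 1 for every root.
Set 1 + (0.312) z + (0.227) z^2 = 0, i.e. a z^2 + b z + c = 0 with a = 0.227, b = 0.312, c = 1.
Discriminant D = b^2 - 4ac = (0.312)^2 - 4*(0.227)*1 = 0.097344 - (0.908) = -0.810656.
D < 0, so the roots are the complex-conjugate pair z = (-b +/- i sqrt(-D)) / (2a) = -0.6872 +/- 1.9832i.
For a conjugate pair |z|^2 = z * conj(z) = (product of roots) = c/a = 1/(0.227) = 4.405286, so |z| = sqrt(4.405286) = 2.0989 for both roots.
Moduli of all roots: 2.0989, 2.0989.
All moduli strictly greater than 1? Yes.
Verdict: Invertible.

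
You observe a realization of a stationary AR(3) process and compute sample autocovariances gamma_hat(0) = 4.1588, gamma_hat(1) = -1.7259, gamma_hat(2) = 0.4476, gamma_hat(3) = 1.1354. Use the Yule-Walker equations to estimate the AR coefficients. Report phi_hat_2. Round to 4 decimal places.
\hat\phi_{2} = 0.0790

The Yule-Walker equations for an AR(p) process read, in matrix form,
  Gamma_p phi = r_p,   with   (Gamma_p)_{ij} = gamma(|i - j|),
                       (r_p)_i = gamma(i),   i,j = 1..p.
Substitute the sample gammas (Toeplitz matrix and right-hand side of size 3):
  Gamma_p = [[4.1588, -1.7259, 0.4476], [-1.7259, 4.1588, -1.7259], [0.4476, -1.7259, 4.1588]]
  r_p     = [-1.7259, 0.4476, 1.1354]
Written out (R1..R3):
  (R1) 4.1588 phi_1 - 1.7259 phi_2 + 0.4476 phi_3 = -1.7259
  (R2) -1.7259 phi_1 + 4.1588 phi_2 - 1.7259 phi_3 = 0.4476
  (R3) 0.4476 phi_1 - 1.7259 phi_2 + 4.1588 phi_3 = 1.1354
Gaussian elimination:
  R2 <- R2 - (-1.7259/4.1588) R1 = R2 - (-0.415) R1:  3.442552 phi_2 - 1.540146 phi_3 = -0.268648
  R3 <- R3 - (0.4476/4.1588) R1 = R3 - (0.107627) R1:  -1.540146 phi_2 + 4.110626 phi_3 = 1.321154
  R3 <- R3 - (-1.540146/3.442552) R2 = R3 - (-0.447385) R2:  3.421588 phi_3 = 1.200965
Back-substitution:
  phi_hat_3 = 1.200965 / 3.421588 = 0.350996
  phi_hat_2 = (-0.268648 - (-1.540146)(0.350996)) / 3.442552 = 0.078993
  phi_hat_1 = (-1.7259 - (-1.7259)(0.078993) - (0.4476)(0.350996)) / 4.1588 = -0.419994
So phi_hat = [-0.4200, 0.0790, 0.3510].
Therefore phi_hat_2 = 0.0790.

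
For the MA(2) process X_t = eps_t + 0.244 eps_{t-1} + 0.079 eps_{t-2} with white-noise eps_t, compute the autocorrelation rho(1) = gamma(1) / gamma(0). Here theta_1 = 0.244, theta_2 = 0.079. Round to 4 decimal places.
\rho(1) = 0.2470

For an MA(q) process with theta_0 = 1, the autocovariance is
  gamma(k) = sigma^2 * sum_{i=0..q-k} theta_i * theta_{i+k},
and rho(k) = gamma(k) / gamma(0). Sigma^2 cancels.
  numerator   = (1)*(0.244) + (0.244)*(0.079) = 0.263276.
  denominator = (1)^2 + (0.244)^2 + (0.079)^2 = 1.065777.
  rho(1) = 0.263276 / 1.065777 = 0.2470.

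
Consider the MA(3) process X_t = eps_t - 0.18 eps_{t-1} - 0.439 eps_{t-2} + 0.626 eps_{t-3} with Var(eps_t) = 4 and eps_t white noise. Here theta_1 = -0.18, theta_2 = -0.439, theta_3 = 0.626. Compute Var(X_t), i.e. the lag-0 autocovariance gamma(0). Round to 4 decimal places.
\gamma(0) = 6.4680

For an MA(q) process X_t = eps_t + sum_i theta_i eps_{t-i} with
Var(eps_t) = sigma^2, the variance is
  gamma(0) = sigma^2 * (1 + sum_i theta_i^2).
  sum_i theta_i^2 = (-0.18)^2 + (-0.439)^2 + (0.626)^2 = 0.0324 + 0.192721 + 0.391876 = 0.616997.
  gamma(0) = 4 * (1 + 0.616997) = 4 * 1.616997 = 6.467988, which rounds to 6.4680.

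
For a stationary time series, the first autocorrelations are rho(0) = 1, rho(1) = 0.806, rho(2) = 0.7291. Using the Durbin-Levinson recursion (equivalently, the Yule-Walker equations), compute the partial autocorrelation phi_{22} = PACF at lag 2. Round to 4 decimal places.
\phi_{22} = 0.2268

The PACF at lag k is phi_{kk}, the last component of the solution
to the Yule-Walker system G_k phi = r_k where
  (G_k)_{ij} = rho(|i - j|), (r_k)_i = rho(i), i,j = 1..k.
Equivalently, Durbin-Levinson gives phi_{kk} iteratively:
  phi_{11} = rho(1)
  phi_{kk} = [rho(k) - sum_{j=1..k-1} phi_{k-1,j} rho(k-j)]
            / [1 - sum_{j=1..k-1} phi_{k-1,j} rho(j)],
  phi_{k,j} = phi_{k-1,j} - phi_{kk} phi_{k-1,k-j},  j = 1..k-1.
Step k = 1:
  phi_11 = rho(1) = 0.806.
Step k = 2:
  phi_22 = [rho(2) - phi_11 rho(1)] / [1 - phi_11 rho(1)] = [0.7291 - (0.806)(0.806)] / [1 - (0.806)(0.806)]
         = 0.079464 / 0.350364 = 0.2268.
Therefore phi_{22} = 0.2268.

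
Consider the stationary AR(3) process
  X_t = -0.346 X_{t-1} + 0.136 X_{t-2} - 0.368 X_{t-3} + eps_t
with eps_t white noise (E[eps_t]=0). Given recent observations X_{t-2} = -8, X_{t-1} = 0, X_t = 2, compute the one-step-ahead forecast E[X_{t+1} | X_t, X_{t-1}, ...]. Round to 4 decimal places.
E[X_{t+1} \mid \mathcal F_t] = 2.2520

For an AR(p) model X_t = c + sum_i phi_i X_{t-i} + eps_t, the
one-step-ahead conditional mean is
  E[X_{t+1} | X_t, ...] = c + sum_i phi_i X_{t+1-i}.
Substitute known values:
  E[X_{t+1} | ...] = (-0.346) * (2) + (0.136) * (0) + (-0.368) * (-8)
                   = 2.2520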